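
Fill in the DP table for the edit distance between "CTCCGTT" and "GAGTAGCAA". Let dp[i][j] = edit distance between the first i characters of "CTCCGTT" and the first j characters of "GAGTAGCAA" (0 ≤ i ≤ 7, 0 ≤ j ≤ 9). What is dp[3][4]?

4

   ''  G  A  G  T  A  G  C  A  A
''  0  1  2  3  4  5  6  7  8  9
 C  1  1  2  3  4  5  6  6  7  8
 T  2  2  2  3  3  4  5  6  7  8
 C  3  3  3  3  4  4  5  5  6  7
 C  4  4  4  4  4  5  5  5  6  7
 G  5  4  5  4  5  5  5  6  6  7
 T  6  5  5  5  4  5  6  6  7  7
 T  7  6  6  6  5  5  6  7  7  8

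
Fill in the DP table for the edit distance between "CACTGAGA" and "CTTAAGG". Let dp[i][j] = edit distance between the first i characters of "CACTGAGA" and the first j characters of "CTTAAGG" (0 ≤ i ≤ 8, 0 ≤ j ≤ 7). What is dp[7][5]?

4

   ''  C  T  T  A  A  G  G
''  0  1  2  3  4  5  6  7
 C  1  0  1  2  3  4  5  6
 A  2  1  1  2  2  3  4  5
 C  3  2  2  2  3  3  4  5
 T  4  3  2  2  3  4  4  5
 G  5  4  3  3  3  4  4  4
 A  6  5  4  4  3  3  4  5
 G  7  6  5  5  4  4  3  4
 A  8  7  6  6  5  4  4  4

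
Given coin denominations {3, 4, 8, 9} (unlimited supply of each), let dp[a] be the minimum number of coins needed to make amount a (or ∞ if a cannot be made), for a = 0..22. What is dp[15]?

 a  0  1  2  3  4  5  6  7  8  9 10 11 12 13 14 15 16 17 18 19 20 21 22
dp  0  -  -  1  1  -  2  2  1  1  3  2  2  2  3  3  2  2  2  3  3  3  3
(- denotes ∞ / unreachable)

3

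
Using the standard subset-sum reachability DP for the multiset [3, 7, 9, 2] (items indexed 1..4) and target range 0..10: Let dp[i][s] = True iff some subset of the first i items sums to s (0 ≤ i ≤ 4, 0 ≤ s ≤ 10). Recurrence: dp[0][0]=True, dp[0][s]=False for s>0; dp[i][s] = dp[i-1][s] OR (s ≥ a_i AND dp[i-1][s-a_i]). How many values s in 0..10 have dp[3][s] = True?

i\s   0   1   2   3   4   5   6   7   8   9  10
  0   T   F   F   F   F   F   F   F   F   F   F
  1   T   F   F   T   F   F   F   F   F   F   F
  2   T   F   F   T   F   F   F   T   F   F   T
  3   T   F   F   T   F   F   F   T   F   T   T
  4   T   F   T   T   F   T   F   T   F   T   T

5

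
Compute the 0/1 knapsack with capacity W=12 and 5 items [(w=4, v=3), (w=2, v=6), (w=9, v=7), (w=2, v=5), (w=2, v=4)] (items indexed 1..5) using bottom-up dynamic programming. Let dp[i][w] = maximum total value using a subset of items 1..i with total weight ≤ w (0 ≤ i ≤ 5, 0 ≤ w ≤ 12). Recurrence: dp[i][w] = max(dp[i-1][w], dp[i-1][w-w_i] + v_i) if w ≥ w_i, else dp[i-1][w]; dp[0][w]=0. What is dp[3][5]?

6

i\w   0   1   2   3   4   5   6   7   8   9  10  11  12
  0   0   0   0   0   0   0   0   0   0   0   0   0   0
  1   0   0   0   0   3   3   3   3   3   3   3   3   3
  2   0   0   6   6   6   6   9   9   9   9   9   9   9
  3   0   0   6   6   6   6   9   9   9   9   9  13  13
  4   0   0   6   6  11  11  11  11  14  14  14  14  14
  5   0   0   6   6  11  11  15  15  15  15  18  18  18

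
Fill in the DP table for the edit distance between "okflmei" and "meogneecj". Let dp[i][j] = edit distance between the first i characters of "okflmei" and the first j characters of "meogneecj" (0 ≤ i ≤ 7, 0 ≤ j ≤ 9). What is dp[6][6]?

   ''  m  e  o  g  n  e  e  c  j
''  0  1  2  3  4  5  6  7  8  9
 o  1  1  2  2  3  4  5  6  7  8
 k  2  2  2  3  3  4  5  6  7  8
 f  3  3  3  3  4  4  5  6  7  8
 l  4  4  4  4  4  5  5  6  7  8
 m  5  4  5  5  5  5  6  6  7  8
 e  6  5  4  5  6  6  5  6  7  8
 i  7  6  5  5  6  7  6  6  7  8

5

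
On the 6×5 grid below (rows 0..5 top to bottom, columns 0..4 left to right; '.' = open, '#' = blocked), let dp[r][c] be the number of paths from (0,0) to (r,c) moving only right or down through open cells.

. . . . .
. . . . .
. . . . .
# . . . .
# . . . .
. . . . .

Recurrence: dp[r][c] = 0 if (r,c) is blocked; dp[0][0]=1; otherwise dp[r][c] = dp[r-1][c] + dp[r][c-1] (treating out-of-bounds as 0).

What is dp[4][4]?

r\c   0   1   2   3   4
  0   1   1   1   1   1
  1   1   2   3   4   5
  2   1   3   6  10  15
  3   0   3   9  19  34
  4   0   3  12  31  65
  5   0   3  15  46 111

65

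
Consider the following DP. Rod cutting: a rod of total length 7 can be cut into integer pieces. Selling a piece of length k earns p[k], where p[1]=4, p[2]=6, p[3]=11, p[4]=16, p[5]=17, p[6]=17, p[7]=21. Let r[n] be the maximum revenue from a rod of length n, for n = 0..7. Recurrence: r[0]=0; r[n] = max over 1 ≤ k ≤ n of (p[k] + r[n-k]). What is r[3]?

   n    0    1    2    3    4    5    6    7
r[n]    0    4    8   12   16   20   24   28

12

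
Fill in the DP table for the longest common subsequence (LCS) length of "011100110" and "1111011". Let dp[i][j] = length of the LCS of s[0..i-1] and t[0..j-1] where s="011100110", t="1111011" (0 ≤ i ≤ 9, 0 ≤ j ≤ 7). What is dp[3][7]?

   ''  1  1  1  1  0  1  1
''  0  0  0  0  0  0  0  0
 0  0  0  0  0  0  1  1  1
 1  0  1  1  1  1  1  2  2
 1  0  1  2  2  2  2  2  3
 1  0  1  2  3  3  3  3  3
 0  0  1  2  3  3  4  4  4
 0  0  1  2  3  3  4  4  4
 1  0  1  2  3  4  4  5  5
 1  0  1  2  3  4  4  5  6
 0  0  1  2  3  4  5  5  6

3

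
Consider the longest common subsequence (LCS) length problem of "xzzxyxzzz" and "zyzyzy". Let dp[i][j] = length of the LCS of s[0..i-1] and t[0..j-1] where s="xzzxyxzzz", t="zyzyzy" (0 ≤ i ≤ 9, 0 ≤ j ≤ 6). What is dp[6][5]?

   ''  z  y  z  y  z  y
''  0  0  0  0  0  0  0
 x  0  0  0  0  0  0  0
 z  0  1  1  1  1  1  1
 z  0  1  1  2  2  2  2
 x  0  1  1  2  2  2  2
 y  0  1  2  2  3  3  3
 x  0  1  2  2  3  3  3
 z  0  1  2  3  3  4  4
 z  0  1  2  3  3  4  4
 z  0  1  2  3  3  4  4

3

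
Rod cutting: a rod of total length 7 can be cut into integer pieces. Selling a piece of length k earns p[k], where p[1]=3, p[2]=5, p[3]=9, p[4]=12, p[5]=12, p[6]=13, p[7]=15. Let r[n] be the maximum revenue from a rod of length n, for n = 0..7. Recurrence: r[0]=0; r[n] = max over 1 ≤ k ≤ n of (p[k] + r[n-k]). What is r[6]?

   n    0    1    2    3    4    5    6    7
r[n]    0    3    6    9   12   15   18   21

18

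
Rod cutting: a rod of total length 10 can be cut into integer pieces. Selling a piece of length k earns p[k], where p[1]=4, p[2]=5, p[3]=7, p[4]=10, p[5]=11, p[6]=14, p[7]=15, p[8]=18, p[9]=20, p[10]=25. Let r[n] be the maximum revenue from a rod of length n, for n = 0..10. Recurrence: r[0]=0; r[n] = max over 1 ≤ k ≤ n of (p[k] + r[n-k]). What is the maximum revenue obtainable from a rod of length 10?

   n    0    1    2    3    4    5    6    7    8    9   10
r[n]    0    4    8   12   16   20   24   28   32   36   40

40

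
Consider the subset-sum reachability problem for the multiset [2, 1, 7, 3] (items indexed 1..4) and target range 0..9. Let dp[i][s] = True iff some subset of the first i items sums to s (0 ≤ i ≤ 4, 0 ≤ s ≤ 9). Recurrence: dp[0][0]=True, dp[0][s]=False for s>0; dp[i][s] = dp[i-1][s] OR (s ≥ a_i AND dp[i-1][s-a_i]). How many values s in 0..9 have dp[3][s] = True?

i\s   0   1   2   3   4   5   6   7   8   9
  0   T   F   F   F   F   F   F   F   F   F
  1   T   F   T   F   F   F   F   F   F   F
  2   T   T   T   T   F   F   F   F   F   F
  3   T   T   T   T   F   F   F   T   T   T
  4   T   T   T   T   T   T   T   T   T   T

7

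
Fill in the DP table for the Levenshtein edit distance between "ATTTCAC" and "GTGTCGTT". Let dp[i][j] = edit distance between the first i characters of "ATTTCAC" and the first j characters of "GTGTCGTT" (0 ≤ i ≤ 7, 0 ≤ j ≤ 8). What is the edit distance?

   ''  G  T  G  T  C  G  T  T
''  0  1  2  3  4  5  6  7  8
 A  1  1  2  3  4  5  6  7  8
 T  2  2  1  2  3  4  5  6  7
 T  3  3  2  2  2  3  4  5  6
 T  4  4  3  3  2  3  4  4  5
 C  5  5  4  4  3  2  3  4  5
 A  6  6  5  5  4  3  3  4  5
 C  7  7  6  6  5  4  4  4  5

5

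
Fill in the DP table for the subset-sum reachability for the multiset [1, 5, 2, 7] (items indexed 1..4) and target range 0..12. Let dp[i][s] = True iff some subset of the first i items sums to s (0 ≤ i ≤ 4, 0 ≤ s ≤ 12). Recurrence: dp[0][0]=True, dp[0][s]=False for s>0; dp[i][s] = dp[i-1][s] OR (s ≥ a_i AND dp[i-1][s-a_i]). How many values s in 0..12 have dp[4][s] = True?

11

i\s   0   1   2   3   4   5   6   7   8   9  10  11  12
  0   T   F   F   F   F   F   F   F   F   F   F   F   F
  1   T   T   F   F   F   F   F   F   F   F   F   F   F
  2   T   T   F   F   F   T   T   F   F   F   F   F   F
  3   T   T   T   T   F   T   T   T   T   F   F   F   F
  4   T   T   T   T   F   T   T   T   T   T   T   F   T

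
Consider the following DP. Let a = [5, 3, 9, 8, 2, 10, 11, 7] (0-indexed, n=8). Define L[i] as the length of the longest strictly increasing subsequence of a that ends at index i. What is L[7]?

   i    0    1    2    3    4    5    6    7
a[i]    5    3    9    8    2   10   11    7
L[i]    1    1    2    2    1    3    4    2

2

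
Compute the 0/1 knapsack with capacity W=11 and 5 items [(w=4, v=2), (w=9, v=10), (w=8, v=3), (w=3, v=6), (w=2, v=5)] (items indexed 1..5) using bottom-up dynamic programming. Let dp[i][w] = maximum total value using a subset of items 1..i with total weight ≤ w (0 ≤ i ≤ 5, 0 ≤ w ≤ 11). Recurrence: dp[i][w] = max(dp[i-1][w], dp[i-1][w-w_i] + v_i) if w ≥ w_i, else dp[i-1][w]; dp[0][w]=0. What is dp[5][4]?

i\w   0   1   2   3   4   5   6   7   8   9  10  11
  0   0   0   0   0   0   0   0   0   0   0   0   0
  1   0   0   0   0   2   2   2   2   2   2   2   2
  2   0   0   0   0   2   2   2   2   2  10  10  10
  3   0   0   0   0   2   2   2   2   3  10  10  10
  4   0   0   0   6   6   6   6   8   8  10  10  10
  5   0   0   5   6   6  11  11  11  11  13  13  15

6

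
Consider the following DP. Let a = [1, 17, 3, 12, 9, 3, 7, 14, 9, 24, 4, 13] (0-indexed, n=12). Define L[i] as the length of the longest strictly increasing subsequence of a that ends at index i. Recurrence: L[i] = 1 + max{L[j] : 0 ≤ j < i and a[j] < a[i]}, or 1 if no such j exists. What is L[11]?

   i    0    1    2    3    4    5    6    7    8    9   10   11
a[i]    1   17    3   12    9    3    7   14    9   24    4   13
L[i]    1    2    2    3    3    2    3    4    4    5    3    5

5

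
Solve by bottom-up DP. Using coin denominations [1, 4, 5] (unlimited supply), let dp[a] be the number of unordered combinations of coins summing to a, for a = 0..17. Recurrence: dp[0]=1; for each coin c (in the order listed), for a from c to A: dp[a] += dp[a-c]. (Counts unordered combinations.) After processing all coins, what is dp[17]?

12

after  coin     0     1     2     3     4     5     6     7     8     9    10    11    12    13    14    15    16    17
          1     1     1     1     1     1     1     1     1     1     1     1     1     1     1     1     1     1     1
          4     1     1     1     1     2     2     2     2     3     3     3     3     4     4     4     4     5     5
          5     1     1     1     1     2     3     3     3     4     5     6     6     7     8     9    10    11    12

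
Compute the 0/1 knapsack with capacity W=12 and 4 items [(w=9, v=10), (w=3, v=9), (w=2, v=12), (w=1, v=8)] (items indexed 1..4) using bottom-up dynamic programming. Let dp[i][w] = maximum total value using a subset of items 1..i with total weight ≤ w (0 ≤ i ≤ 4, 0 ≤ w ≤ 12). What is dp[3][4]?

12

i\w   0   1   2   3   4   5   6   7   8   9  10  11  12
  0   0   0   0   0   0   0   0   0   0   0   0   0   0
  1   0   0   0   0   0   0   0   0   0  10  10  10  10
  2   0   0   0   9   9   9   9   9   9  10  10  10  19
  3   0   0  12  12  12  21  21  21  21  21  21  22  22
  4   0   8  12  20  20  21  29  29  29  29  29  29  30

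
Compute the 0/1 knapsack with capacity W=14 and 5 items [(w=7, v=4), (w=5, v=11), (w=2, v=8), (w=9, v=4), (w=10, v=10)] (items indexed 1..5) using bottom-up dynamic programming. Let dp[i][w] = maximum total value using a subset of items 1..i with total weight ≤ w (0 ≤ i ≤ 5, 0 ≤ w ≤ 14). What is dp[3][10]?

i\w   0   1   2   3   4   5   6   7   8   9  10  11  12  13  14
  0   0   0   0   0   0   0   0   0   0   0   0   0   0   0   0
  1   0   0   0   0   0   0   0   4   4   4   4   4   4   4   4
  2   0   0   0   0   0  11  11  11  11  11  11  11  15  15  15
  3   0   0   8   8   8  11  11  19  19  19  19  19  19  19  23
  4   0   0   8   8   8  11  11  19  19  19  19  19  19  19  23
  5   0   0   8   8   8  11  11  19  19  19  19  19  19  19  23

19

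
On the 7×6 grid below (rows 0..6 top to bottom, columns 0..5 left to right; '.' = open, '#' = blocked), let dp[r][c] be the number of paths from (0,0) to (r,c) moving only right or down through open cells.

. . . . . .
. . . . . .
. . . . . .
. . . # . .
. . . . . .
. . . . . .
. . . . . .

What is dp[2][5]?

21

r\c   0   1   2   3   4   5
  0   1   1   1   1   1   1
  1   1   2   3   4   5   6
  2   1   3   6  10  15  21
  3   1   4  10   0  15  36
  4   1   5  15  15  30  66
  5   1   6  21  36  66 132
  6   1   7  28  64 130 262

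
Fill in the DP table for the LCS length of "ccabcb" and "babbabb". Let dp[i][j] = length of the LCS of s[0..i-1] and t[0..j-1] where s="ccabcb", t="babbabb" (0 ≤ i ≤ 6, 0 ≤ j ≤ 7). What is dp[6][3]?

   ''  b  a  b  b  a  b  b
''  0  0  0  0  0  0  0  0
 c  0  0  0  0  0  0  0  0
 c  0  0  0  0  0  0  0  0
 a  0  0  1  1  1  1  1  1
 b  0  1  1  2  2  2  2  2
 c  0  1  1  2  2  2  2  2
 b  0  1  1  2  3  3  3  3

2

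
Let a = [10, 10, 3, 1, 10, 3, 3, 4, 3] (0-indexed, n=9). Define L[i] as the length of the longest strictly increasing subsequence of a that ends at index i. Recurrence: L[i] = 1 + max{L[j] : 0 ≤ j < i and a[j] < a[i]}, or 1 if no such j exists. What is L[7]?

3

   i    0    1    2    3    4    5    6    7    8
a[i]   10   10    3    1   10    3    3    4    3
L[i]    1    1    1    1    2    2    2    3    2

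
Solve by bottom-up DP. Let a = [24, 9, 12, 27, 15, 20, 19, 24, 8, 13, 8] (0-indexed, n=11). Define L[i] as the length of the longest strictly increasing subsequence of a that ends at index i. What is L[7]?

   i    0    1    2    3    4    5    6    7    8    9   10
a[i]   24    9   12   27   15   20   19   24    8   13    8
L[i]    1    1    2    3    3    4    4    5    1    3    1

5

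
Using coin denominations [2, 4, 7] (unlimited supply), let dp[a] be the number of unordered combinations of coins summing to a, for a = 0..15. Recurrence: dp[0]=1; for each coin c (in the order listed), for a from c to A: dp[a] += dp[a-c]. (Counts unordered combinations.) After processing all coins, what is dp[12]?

4

after  coin     0     1     2     3     4     5     6     7     8     9    10    11    12    13    14    15
          2     1     0     1     0     1     0     1     0     1     0     1     0     1     0     1     0
          4     1     0     1     0     2     0     2     0     3     0     3     0     4     0     4     0
          7     1     0     1     0     2     0     2     1     3     1     3     2     4     2     5     3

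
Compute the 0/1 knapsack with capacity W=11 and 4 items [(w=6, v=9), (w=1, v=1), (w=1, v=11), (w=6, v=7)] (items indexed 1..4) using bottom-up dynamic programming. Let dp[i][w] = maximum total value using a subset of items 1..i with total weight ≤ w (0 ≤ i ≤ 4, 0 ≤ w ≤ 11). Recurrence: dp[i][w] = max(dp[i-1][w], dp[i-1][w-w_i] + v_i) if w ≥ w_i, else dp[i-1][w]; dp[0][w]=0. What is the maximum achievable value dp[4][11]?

i\w   0   1   2   3   4   5   6   7   8   9  10  11
  0   0   0   0   0   0   0   0   0   0   0   0   0
  1   0   0   0   0   0   0   9   9   9   9   9   9
  2   0   1   1   1   1   1   9  10  10  10  10  10
  3   0  11  12  12  12  12  12  20  21  21  21  21
  4   0  11  12  12  12  12  12  20  21  21  21  21

21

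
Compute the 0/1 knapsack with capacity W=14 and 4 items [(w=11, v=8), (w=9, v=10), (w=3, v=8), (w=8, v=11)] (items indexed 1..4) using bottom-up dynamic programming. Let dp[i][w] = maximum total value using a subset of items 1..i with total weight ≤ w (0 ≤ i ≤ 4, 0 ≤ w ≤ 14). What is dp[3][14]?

18

i\w   0   1   2   3   4   5   6   7   8   9  10  11  12  13  14
  0   0   0   0   0   0   0   0   0   0   0   0   0   0   0   0
  1   0   0   0   0   0   0   0   0   0   0   0   8   8   8   8
  2   0   0   0   0   0   0   0   0   0  10  10  10  10  10  10
  3   0   0   0   8   8   8   8   8   8  10  10  10  18  18  18
  4   0   0   0   8   8   8   8   8  11  11  11  19  19  19  19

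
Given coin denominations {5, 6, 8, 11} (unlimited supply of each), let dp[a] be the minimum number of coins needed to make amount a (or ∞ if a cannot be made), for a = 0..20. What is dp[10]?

2

 a  0  1  2  3  4  5  6  7  8  9 10 11 12 13 14 15 16 17 18 19 20
dp  0  -  -  -  -  1  1  -  1  -  2  1  2  2  2  3  2  2  3  2  3
(- denotes ∞ / unreachable)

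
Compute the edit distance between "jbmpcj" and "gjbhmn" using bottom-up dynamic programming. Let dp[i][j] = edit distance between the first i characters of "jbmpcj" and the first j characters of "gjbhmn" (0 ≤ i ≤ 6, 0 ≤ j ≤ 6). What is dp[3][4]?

   ''  g  j  b  h  m  n
''  0  1  2  3  4  5  6
 j  1  1  1  2  3  4  5
 b  2  2  2  1  2  3  4
 m  3  3  3  2  2  2  3
 p  4  4  4  3  3  3  3
 c  5  5  5  4  4  4  4
 j  6  6  5  5  5  5  5

2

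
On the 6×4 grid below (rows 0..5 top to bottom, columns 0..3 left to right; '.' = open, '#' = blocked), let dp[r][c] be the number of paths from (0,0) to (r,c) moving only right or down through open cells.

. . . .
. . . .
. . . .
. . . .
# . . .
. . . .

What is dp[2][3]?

10

r\c   0   1   2   3
  0   1   1   1   1
  1   1   2   3   4
  2   1   3   6  10
  3   1   4  10  20
  4   0   4  14  34
  5   0   4  18  52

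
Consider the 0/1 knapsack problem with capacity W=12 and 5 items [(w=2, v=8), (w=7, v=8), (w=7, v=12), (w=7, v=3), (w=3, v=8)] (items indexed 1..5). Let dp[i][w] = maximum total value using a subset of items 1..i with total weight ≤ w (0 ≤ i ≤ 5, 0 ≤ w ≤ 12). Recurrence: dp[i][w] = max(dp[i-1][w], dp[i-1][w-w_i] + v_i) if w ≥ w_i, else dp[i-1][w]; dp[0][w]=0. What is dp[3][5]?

i\w   0   1   2   3   4   5   6   7   8   9  10  11  12
  0   0   0   0   0   0   0   0   0   0   0   0   0   0
  1   0   0   8   8   8   8   8   8   8   8   8   8   8
  2   0   0   8   8   8   8   8   8   8  16  16  16  16
  3   0   0   8   8   8   8   8  12  12  20  20  20  20
  4   0   0   8   8   8   8   8  12  12  20  20  20  20
  5   0   0   8   8   8  16  16  16  16  20  20  20  28

8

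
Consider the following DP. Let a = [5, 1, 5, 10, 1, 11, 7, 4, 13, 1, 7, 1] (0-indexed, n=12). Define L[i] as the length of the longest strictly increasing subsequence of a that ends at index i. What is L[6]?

   i    0    1    2    3    4    5    6    7    8    9   10   11
a[i]    5    1    5   10    1   11    7    4   13    1    7    1
L[i]    1    1    2    3    1    4    3    2    5    1    3    1

3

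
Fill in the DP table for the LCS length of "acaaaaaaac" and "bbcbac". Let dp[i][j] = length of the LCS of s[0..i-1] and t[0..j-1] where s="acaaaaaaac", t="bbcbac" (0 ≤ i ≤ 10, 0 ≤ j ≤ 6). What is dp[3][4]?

   ''  b  b  c  b  a  c
''  0  0  0  0  0  0  0
 a  0  0  0  0  0  1  1
 c  0  0  0  1  1  1  2
 a  0  0  0  1  1  2  2
 a  0  0  0  1  1  2  2
 a  0  0  0  1  1  2  2
 a  0  0  0  1  1  2  2
 a  0  0  0  1  1  2  2
 a  0  0  0  1  1  2  2
 a  0  0  0  1  1  2  2
 c  0  0  0  1  1  2  3

1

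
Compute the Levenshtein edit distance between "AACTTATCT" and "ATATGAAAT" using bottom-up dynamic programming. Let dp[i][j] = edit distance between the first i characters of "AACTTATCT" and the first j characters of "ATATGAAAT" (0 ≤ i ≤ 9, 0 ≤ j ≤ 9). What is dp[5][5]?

   ''  A  T  A  T  G  A  A  A  T
''  0  1  2  3  4  5  6  7  8  9
 A  1  0  1  2  3  4  5  6  7  8
 A  2  1  1  1  2  3  4  5  6  7
 C  3  2  2  2  2  3  4  5  6  7
 T  4  3  2  3  2  3  4  5  6  6
 T  5  4  3  3  3  3  4  5  6  6
 A  6  5  4  3  4  4  3  4  5  6
 T  7  6  5  4  3  4  4  4  5  5
 C  8  7  6  5  4  4  5  5  5  6
 T  9  8  7  6  5  5  5  6  6  5

3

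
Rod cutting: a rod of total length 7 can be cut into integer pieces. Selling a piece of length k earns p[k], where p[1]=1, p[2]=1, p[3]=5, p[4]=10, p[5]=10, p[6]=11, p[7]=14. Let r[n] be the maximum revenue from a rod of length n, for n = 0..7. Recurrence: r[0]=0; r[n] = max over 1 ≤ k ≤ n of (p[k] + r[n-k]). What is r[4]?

   n    0    1    2    3    4    5    6    7
r[n]    0    1    2    5   10   11   12   15

10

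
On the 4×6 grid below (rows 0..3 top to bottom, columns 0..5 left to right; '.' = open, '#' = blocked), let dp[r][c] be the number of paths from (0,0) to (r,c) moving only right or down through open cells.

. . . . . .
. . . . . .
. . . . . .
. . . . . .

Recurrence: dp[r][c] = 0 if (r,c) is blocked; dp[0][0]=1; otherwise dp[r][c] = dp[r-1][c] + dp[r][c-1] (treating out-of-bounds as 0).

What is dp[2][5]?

r\c   0   1   2   3   4   5
  0   1   1   1   1   1   1
  1   1   2   3   4   5   6
  2   1   3   6  10  15  21
  3   1   4  10  20  35  56

21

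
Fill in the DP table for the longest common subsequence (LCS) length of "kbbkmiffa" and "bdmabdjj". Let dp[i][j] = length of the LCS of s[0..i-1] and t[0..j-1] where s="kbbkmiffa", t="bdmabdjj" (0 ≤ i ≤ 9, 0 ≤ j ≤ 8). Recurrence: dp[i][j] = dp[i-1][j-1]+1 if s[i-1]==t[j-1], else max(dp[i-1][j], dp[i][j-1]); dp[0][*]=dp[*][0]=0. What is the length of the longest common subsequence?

3

   ''  b  d  m  a  b  d  j  j
''  0  0  0  0  0  0  0  0  0
 k  0  0  0  0  0  0  0  0  0
 b  0  1  1  1  1  1  1  1  1
 b  0  1  1  1  1  2  2  2  2
 k  0  1  1  1  1  2  2  2  2
 m  0  1  1  2  2  2  2  2  2
 i  0  1  1  2  2  2  2  2  2
 f  0  1  1  2  2  2  2  2  2
 f  0  1  1  2  2  2  2  2  2
 a  0  1  1  2  3  3  3  3  3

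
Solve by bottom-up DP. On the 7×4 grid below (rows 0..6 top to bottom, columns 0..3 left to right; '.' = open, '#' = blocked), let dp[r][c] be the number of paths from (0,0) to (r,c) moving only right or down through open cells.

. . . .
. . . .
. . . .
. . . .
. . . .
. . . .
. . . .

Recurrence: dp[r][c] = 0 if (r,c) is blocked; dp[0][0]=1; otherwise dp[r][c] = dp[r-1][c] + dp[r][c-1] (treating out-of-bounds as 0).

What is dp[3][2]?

r\c   0   1   2   3
  0   1   1   1   1
  1   1   2   3   4
  2   1   3   6  10
  3   1   4  10  20
  4   1   5  15  35
  5   1   6  21  56
  6   1   7  28  84

10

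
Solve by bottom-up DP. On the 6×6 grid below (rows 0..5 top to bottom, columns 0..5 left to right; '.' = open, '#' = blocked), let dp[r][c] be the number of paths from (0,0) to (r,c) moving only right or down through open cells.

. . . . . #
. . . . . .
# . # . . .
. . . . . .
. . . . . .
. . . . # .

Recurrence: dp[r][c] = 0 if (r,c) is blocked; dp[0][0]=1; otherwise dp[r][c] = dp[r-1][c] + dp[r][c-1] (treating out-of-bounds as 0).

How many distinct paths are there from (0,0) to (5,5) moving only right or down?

54

r\c   0   1   2   3   4   5
  0   1   1   1   1   1   0
  1   1   2   3   4   5   5
  2   0   2   0   4   9  14
  3   0   2   2   6  15  29
  4   0   2   4  10  25  54
  5   0   2   6  16   0  54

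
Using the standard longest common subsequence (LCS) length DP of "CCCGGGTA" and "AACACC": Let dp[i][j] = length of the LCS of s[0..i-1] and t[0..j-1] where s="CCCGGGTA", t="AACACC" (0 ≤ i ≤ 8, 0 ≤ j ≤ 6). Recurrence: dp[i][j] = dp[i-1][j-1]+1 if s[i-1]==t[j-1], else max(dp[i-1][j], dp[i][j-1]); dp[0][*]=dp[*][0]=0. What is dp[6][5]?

   ''  A  A  C  A  C  C
''  0  0  0  0  0  0  0
 C  0  0  0  1  1  1  1
 C  0  0  0  1  1  2  2
 C  0  0  0  1  1  2  3
 G  0  0  0  1  1  2  3
 G  0  0  0  1  1  2  3
 G  0  0  0  1  1  2  3
 T  0  0  0  1  1  2  3
 A  0  1  1  1  2  2  3

2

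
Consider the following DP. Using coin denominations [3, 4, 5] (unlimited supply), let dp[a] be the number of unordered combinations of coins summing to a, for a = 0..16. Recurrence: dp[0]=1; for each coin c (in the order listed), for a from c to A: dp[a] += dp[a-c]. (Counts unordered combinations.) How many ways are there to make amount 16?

4

after  coin     0     1     2     3     4     5     6     7     8     9    10    11    12    13    14    15    16
          3     1     0     0     1     0     0     1     0     0     1     0     0     1     0     0     1     0
          4     1     0     0     1     1     0     1     1     1     1     1     1     2     1     1     2     2
          5     1     0     0     1     1     1     1     1     2     2     2     2     3     3     3     4     4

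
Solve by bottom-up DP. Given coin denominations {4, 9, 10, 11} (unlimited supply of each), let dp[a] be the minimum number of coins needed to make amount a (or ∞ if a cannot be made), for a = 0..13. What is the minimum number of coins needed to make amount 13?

 a  0  1  2  3  4  5  6  7  8  9 10 11 12 13
dp  0  -  -  -  1  -  -  -  2  1  1  1  3  2
(- denotes ∞ / unreachable)

2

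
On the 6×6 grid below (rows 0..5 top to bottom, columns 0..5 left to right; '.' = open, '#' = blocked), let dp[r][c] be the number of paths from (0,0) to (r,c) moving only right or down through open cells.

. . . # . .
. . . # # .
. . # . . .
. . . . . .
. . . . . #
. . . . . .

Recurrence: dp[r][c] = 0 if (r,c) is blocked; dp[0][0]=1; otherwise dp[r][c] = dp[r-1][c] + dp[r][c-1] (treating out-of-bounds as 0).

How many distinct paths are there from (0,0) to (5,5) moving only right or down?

45

r\c   0   1   2   3   4   5
  0   1   1   1   0   0   0
  1   1   2   3   0   0   0
  2   1   3   0   0   0   0
  3   1   4   4   4   4   4
  4   1   5   9  13  17   0
  5   1   6  15  28  45  45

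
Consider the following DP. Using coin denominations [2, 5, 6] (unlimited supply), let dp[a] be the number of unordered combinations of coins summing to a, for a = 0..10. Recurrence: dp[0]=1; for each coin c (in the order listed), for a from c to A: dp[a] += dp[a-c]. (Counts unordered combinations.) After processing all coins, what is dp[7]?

1

after  coin     0     1     2     3     4     5     6     7     8     9    10
          2     1     0     1     0     1     0     1     0     1     0     1
          5     1     0     1     0     1     1     1     1     1     1     2
          6     1     0     1     0     1     1     2     1     2     1     3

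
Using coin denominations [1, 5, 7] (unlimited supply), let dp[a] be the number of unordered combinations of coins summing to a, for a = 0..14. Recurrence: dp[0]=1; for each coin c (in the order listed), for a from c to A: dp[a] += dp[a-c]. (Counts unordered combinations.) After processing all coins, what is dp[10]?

4

after  coin     0     1     2     3     4     5     6     7     8     9    10    11    12    13    14
          1     1     1     1     1     1     1     1     1     1     1     1     1     1     1     1
          5     1     1     1     1     1     2     2     2     2     2     3     3     3     3     3
          7     1     1     1     1     1     2     2     3     3     3     4     4     5     5     6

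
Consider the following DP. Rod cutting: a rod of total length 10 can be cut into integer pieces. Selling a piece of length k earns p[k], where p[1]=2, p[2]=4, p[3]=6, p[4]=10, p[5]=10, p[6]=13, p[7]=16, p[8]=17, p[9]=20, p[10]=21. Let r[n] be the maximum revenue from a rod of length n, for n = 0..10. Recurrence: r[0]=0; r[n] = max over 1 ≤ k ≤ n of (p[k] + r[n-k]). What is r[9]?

   n    0    1    2    3    4    5    6    7    8    9   10
r[n]    0    2    4    6   10   12   14   16   20   22   24

22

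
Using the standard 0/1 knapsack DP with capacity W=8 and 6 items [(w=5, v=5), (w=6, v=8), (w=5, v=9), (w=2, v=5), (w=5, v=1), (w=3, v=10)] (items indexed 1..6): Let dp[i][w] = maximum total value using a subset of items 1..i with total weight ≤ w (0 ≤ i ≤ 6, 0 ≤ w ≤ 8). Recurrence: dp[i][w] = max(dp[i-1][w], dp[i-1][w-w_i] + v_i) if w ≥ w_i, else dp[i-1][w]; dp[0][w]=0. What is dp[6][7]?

i\w   0   1   2   3   4   5   6   7   8
  0   0   0   0   0   0   0   0   0   0
  1   0   0   0   0   0   5   5   5   5
  2   0   0   0   0   0   5   8   8   8
  3   0   0   0   0   0   9   9   9   9
  4   0   0   5   5   5   9   9  14  14
  5   0   0   5   5   5   9   9  14  14
  6   0   0   5  10  10  15  15  15  19

15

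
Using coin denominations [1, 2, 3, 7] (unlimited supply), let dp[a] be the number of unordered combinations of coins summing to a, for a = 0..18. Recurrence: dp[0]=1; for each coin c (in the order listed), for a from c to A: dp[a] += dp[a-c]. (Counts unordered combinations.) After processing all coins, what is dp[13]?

after  coin     0     1     2     3     4     5     6     7     8     9    10    11    12    13    14    15    16    17    18
          1     1     1     1     1     1     1     1     1     1     1     1     1     1     1     1     1     1     1     1
          2     1     1     2     2     3     3     4     4     5     5     6     6     7     7     8     8     9     9    10
          3     1     1     2     3     4     5     7     8    10    12    14    16    19    21    24    27    30    33    37
          7     1     1     2     3     4     5     7     9    11    14    17    20    24    28    33    38    44    50    57

28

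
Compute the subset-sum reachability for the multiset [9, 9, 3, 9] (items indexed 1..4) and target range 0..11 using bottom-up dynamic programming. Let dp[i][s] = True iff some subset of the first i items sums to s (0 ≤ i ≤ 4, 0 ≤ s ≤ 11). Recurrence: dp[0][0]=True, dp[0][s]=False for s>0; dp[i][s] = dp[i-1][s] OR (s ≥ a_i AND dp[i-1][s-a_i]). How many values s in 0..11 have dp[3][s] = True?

i\s   0   1   2   3   4   5   6   7   8   9  10  11
  0   T   F   F   F   F   F   F   F   F   F   F   F
  1   T   F   F   F   F   F   F   F   F   T   F   F
  2   T   F   F   F   F   F   F   F   F   T   F   F
  3   T   F   F   T   F   F   F   F   F   T   F   F
  4   T   F   F   T   F   F   F   F   F   T   F   F

3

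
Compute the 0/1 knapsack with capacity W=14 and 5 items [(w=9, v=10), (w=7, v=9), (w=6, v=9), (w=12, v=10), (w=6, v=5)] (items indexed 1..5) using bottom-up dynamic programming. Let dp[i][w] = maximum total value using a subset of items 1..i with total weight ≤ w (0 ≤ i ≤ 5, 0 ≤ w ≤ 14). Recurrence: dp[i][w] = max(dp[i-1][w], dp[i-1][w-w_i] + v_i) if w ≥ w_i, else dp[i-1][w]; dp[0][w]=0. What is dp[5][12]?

14

i\w   0   1   2   3   4   5   6   7   8   9  10  11  12  13  14
  0   0   0   0   0   0   0   0   0   0   0   0   0   0   0   0
  1   0   0   0   0   0   0   0   0   0  10  10  10  10  10  10
  2   0   0   0   0   0   0   0   9   9  10  10  10  10  10  10
  3   0   0   0   0   0   0   9   9   9  10  10  10  10  18  18
  4   0   0   0   0   0   0   9   9   9  10  10  10  10  18  18
  5   0   0   0   0   0   0   9   9   9  10  10  10  14  18  18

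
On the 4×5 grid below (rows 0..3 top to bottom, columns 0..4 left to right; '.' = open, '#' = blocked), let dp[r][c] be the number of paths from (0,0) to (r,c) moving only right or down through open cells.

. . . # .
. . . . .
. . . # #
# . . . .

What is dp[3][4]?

r\c   0   1   2   3   4
  0   1   1   1   0   0
  1   1   2   3   3   3
  2   1   3   6   0   0
  3   0   3   9   9   9

9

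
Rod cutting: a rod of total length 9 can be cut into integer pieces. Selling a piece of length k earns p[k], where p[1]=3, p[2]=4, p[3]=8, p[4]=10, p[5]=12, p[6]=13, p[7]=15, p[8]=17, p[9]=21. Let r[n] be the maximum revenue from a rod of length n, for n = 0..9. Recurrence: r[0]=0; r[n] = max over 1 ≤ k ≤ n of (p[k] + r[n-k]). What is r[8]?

24

   n    0    1    2    3    4    5    6    7    8    9
r[n]    0    3    6    9   12   15   18   21   24   27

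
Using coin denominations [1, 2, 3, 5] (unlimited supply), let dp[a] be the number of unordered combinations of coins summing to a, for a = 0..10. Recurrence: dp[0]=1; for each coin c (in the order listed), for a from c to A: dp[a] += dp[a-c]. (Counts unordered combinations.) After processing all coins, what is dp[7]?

after  coin     0     1     2     3     4     5     6     7     8     9    10
          1     1     1     1     1     1     1     1     1     1     1     1
          2     1     1     2     2     3     3     4     4     5     5     6
          3     1     1     2     3     4     5     7     8    10    12    14
          5     1     1     2     3     4     6     8    10    13    16    20

10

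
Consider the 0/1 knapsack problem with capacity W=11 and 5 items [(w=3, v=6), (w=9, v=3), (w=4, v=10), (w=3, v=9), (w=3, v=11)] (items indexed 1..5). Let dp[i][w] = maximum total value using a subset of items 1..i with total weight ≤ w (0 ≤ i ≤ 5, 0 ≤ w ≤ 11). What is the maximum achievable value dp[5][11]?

i\w   0   1   2   3   4   5   6   7   8   9  10  11
  0   0   0   0   0   0   0   0   0   0   0   0   0
  1   0   0   0   6   6   6   6   6   6   6   6   6
  2   0   0   0   6   6   6   6   6   6   6   6   6
  3   0   0   0   6  10  10  10  16  16  16  16  16
  4   0   0   0   9  10  10  15  19  19  19  25  25
  5   0   0   0  11  11  11  20  21  21  26  30  30

30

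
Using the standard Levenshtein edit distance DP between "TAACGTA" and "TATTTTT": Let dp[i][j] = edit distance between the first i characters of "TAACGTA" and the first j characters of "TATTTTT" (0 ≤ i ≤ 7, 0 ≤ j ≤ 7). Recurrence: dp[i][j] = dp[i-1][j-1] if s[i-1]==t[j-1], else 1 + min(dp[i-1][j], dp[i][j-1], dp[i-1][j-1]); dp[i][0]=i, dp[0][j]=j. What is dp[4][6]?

   ''  T  A  T  T  T  T  T
''  0  1  2  3  4  5  6  7
 T  1  0  1  2  3  4  5  6
 A  2  1  0  1  2  3  4  5
 A  3  2  1  1  2  3  4  5
 C  4  3  2  2  2  3  4  5
 G  5  4  3  3  3  3  4  5
 T  6  5  4  3  3  3  3  4
 A  7  6  5  4  4  4  4  4

4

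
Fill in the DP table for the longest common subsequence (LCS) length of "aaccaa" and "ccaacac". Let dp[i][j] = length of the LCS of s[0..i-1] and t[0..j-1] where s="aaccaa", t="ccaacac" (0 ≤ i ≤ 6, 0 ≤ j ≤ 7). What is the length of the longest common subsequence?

4

   ''  c  c  a  a  c  a  c
''  0  0  0  0  0  0  0  0
 a  0  0  0  1  1  1  1  1
 a  0  0  0  1  2  2  2  2
 c  0  1  1  1  2  3  3  3
 c  0  1  2  2  2  3  3  4
 a  0  1  2  3  3  3  4  4
 a  0  1  2  3  4  4  4  4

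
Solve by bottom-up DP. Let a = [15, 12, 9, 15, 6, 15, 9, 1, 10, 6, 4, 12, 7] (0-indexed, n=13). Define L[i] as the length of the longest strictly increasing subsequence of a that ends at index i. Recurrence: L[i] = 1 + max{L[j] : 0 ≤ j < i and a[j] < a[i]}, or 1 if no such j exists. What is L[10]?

2

   i    0    1    2    3    4    5    6    7    8    9   10   11   12
a[i]   15   12    9   15    6   15    9    1   10    6    4   12    7
L[i]    1    1    1    2    1    2    2    1    3    2    2    4    3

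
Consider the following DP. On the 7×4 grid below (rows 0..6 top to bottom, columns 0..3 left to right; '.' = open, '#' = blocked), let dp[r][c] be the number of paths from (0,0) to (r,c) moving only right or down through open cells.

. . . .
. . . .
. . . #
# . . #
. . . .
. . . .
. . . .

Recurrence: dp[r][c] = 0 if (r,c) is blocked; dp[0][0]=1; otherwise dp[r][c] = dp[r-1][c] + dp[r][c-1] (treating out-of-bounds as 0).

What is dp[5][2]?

r\c   0   1   2   3
  0   1   1   1   1
  1   1   2   3   4
  2   1   3   6   0
  3   0   3   9   0
  4   0   3  12  12
  5   0   3  15  27
  6   0   3  18  45

15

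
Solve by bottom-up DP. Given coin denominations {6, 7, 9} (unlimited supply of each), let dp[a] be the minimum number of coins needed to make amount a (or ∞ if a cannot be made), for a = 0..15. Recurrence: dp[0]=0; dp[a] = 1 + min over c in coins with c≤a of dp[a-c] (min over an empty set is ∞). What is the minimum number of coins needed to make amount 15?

2

 a  0  1  2  3  4  5  6  7  8  9 10 11 12 13 14 15
dp  0  -  -  -  -  -  1  1  -  1  -  -  2  2  2  2
(- denotes ∞ / unreachable)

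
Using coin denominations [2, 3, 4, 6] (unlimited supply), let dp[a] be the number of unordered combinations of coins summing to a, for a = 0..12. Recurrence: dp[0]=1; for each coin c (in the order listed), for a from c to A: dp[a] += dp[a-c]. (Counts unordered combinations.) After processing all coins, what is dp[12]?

after  coin     0     1     2     3     4     5     6     7     8     9    10    11    12
          2     1     0     1     0     1     0     1     0     1     0     1     0     1
          3     1     0     1     1     1     1     2     1     2     2     2     2     3
          4     1     0     1     1     2     1     3     2     4     3     5     4     7
          6     1     0     1     1     2     1     4     2     5     4     7     5    11

11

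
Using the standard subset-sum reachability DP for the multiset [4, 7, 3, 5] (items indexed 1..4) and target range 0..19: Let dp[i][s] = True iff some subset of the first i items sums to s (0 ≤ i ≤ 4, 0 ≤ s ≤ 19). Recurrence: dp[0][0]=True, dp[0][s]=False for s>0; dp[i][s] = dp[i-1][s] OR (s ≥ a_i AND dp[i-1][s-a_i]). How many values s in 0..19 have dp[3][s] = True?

i\s   0   1   2   3   4   5   6   7   8   9  10  11  12  13  14  15  16  17  18  19
  0   T   F   F   F   F   F   F   F   F   F   F   F   F   F   F   F   F   F   F   F
  1   T   F   F   F   T   F   F   F   F   F   F   F   F   F   F   F   F   F   F   F
  2   T   F   F   F   T   F   F   T   F   F   F   T   F   F   F   F   F   F   F   F
  3   T   F   F   T   T   F   F   T   F   F   T   T   F   F   T   F   F   F   F   F
  4   T   F   F   T   T   T   F   T   T   T   T   T   T   F   T   T   T   F   F   T

7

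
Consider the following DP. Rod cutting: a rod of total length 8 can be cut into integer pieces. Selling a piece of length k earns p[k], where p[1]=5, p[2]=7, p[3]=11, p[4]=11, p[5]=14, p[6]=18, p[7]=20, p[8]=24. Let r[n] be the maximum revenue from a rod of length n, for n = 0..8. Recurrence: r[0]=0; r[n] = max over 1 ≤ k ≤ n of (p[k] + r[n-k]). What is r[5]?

25

   n    0    1    2    3    4    5    6    7    8
r[n]    0    5   10   15   20   25   30   35   40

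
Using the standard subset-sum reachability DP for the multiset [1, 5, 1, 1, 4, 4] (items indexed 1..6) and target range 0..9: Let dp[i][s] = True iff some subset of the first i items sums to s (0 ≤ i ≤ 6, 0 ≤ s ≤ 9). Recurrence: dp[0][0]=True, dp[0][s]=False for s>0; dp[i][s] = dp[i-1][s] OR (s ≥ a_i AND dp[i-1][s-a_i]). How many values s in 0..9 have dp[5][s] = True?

i\s   0   1   2   3   4   5   6   7   8   9
  0   T   F   F   F   F   F   F   F   F   F
  1   T   T   F   F   F   F   F   F   F   F
  2   T   T   F   F   F   T   T   F   F   F
  3   T   T   T   F   F   T   T   T   F   F
  4   T   T   T   T   F   T   T   T   T   F
  5   T   T   T   T   T   T   T   T   T   T
  6   T   T   T   T   T   T   T   T   T   T

10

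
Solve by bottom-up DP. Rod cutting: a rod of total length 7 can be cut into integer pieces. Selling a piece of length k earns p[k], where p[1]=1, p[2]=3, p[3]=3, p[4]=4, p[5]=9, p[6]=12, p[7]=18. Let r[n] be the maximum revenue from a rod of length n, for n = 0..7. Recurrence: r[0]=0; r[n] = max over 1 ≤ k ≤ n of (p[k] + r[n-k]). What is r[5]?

9

   n    0    1    2    3    4    5    6    7
r[n]    0    1    3    4    6    9   12   18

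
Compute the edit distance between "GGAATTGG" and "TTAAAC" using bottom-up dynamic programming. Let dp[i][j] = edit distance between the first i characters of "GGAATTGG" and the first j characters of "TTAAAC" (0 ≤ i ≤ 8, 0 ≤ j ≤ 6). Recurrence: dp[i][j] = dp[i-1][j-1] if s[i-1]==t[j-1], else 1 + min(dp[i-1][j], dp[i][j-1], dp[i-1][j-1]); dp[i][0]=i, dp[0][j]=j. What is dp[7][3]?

5

   ''  T  T  A  A  A  C
''  0  1  2  3  4  5  6
 G  1  1  2  3  4  5  6
 G  2  2  2  3  4  5  6
 A  3  3  3  2  3  4  5
 A  4  4  4  3  2  3  4
 T  5  4  4  4  3  3  4
 T  6  5  4  5  4  4  4
 G  7  6  5  5  5  5  5
 G  8  7  6  6  6  6  6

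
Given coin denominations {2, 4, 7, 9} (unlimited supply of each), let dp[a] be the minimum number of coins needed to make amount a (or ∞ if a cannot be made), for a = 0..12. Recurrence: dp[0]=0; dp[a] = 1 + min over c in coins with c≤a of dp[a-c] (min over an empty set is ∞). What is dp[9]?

1

 a  0  1  2  3  4  5  6  7  8  9 10 11 12
dp  0  -  1  -  1  -  2  1  2  1  3  2  3
(- denotes ∞ / unreachable)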